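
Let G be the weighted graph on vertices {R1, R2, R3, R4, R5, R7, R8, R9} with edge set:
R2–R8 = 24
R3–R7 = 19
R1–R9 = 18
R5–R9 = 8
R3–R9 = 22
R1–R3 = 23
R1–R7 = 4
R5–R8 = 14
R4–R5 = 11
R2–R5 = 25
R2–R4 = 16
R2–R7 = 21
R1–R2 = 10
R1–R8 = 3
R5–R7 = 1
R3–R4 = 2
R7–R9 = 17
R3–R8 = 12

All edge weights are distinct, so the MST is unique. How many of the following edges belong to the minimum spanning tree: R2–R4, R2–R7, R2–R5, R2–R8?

Sort edges by weight, then run Kruskal:
R5–R7 (1): add — endpoints in different components.
R3–R4 (2): add — endpoints in different components.
R1–R8 (3): add — endpoints in different components.
R1–R7 (4): add — endpoints in different components.
R5–R9 (8): add — endpoints in different components.
R1–R2 (10): add — endpoints in different components.
R4–R5 (11): add — endpoints in different components.
MST edge set: {R5–R7, R3–R4, R1–R8, R1–R7, R5–R9, R1–R2, R4–R5}.
Of the listed edges, {} are in the MST → 0.

0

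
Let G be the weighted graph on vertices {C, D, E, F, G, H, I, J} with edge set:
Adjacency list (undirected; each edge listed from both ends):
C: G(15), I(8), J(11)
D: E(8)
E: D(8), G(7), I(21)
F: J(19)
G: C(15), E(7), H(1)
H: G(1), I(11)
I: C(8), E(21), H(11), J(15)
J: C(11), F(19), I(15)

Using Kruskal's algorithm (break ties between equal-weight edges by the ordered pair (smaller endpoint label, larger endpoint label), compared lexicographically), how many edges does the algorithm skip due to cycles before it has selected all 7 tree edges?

2

Kruskal: consider edges lightest-first.
G–H (1): add — endpoints in different components.
E–G (7): add — endpoints in different components.
C–I (8): add — endpoints in different components.
D–E (8): add — endpoints in different components.
C–J (11): add — endpoints in different components.
H–I (11): add — endpoints in different components.
C–G (15): skip — C and G already connected.
I–J (15): skip — I and J already connected.
F–J (19): add — endpoints in different components.
Edges rejected before the tree was complete: 2.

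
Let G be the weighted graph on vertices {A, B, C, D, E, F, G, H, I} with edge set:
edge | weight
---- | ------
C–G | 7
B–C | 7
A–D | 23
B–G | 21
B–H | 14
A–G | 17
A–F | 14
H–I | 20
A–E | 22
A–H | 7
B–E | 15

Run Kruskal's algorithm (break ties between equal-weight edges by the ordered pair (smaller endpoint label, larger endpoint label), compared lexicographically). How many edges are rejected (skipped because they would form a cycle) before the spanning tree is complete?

3

Kruskal: consider edges lightest-first.
A–H (7): add — endpoints in different components.
B–C (7): add — endpoints in different components.
C–G (7): add — endpoints in different components.
A–F (14): add — endpoints in different components.
B–H (14): add — endpoints in different components.
B–E (15): add — endpoints in different components.
A–G (17): skip — A and G already connected.
H–I (20): add — endpoints in different components.
B–G (21): skip — B and G already connected.
A–E (22): skip — A and E already connected.
A–D (23): add — endpoints in different components.
Edges rejected before the tree was complete: 3.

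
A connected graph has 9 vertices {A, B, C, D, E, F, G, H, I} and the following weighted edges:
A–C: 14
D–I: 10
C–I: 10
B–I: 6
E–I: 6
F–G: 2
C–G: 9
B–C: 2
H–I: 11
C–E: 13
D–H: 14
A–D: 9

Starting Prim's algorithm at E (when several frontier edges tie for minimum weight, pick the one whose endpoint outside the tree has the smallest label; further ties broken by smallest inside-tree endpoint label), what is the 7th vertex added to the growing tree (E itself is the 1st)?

D

Prim, starting at E.
Step 1: frontier [E–I 6, C–E 13] → take E–I (6); add I.
Step 2: frontier [C–E 13, B–I 6, C–I 10, D–I 10, H–I 11] → take B–I (6); add B.
Step 3: frontier [B–C 2, C–E 13, C–I 10, D–I 10, H–I 11] → take B–C (2); add C.
Step 4: frontier [C–G 9, A–C 14, D–I 10, H–I 11] → take C–G (9); add G.
Step 5: frontier [A–C 14, F–G 2, D–I 10, H–I 11] → take F–G (2); add F.
Step 6: frontier [A–C 14, D–I 10, H–I 11] → take D–I (10); add D.
Step 7: frontier [A–C 14, A–D 9, D–H 14, H–I 11] → take A–D (9); add A.
Step 8: frontier [D–H 14, H–I 11] → take H–I (11); add H.
Vertex order: E, I, B, C, G, F, D, A, H. The 7th vertex is D.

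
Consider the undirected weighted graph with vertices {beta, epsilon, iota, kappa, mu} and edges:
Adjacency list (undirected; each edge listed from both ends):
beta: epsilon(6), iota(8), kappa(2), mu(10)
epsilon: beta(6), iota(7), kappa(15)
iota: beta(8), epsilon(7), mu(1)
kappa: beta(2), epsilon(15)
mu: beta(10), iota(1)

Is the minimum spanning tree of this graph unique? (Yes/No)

Yes

Kruskal: consider edges lightest-first.
iota mu (1): add — endpoints in different components.
beta kappa (2): add — endpoints in different components.
beta epsilon (6): add — endpoints in different components.
epsilon iota (7): add — endpoints in different components.
Every non-tree edge has weight strictly greater than the heaviest edge on the tree path between its endpoints, so the MST is unique.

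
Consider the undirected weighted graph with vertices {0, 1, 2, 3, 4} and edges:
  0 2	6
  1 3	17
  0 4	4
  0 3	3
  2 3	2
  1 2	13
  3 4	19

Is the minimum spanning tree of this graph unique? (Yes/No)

Kruskal: consider edges lightest-first.
2 3 (2): add. Components now {0} {1} {2,3} {4}
0 3 (3): add. Components now {0,2,3} {1} {4}
0 4 (4): add. Components now {0,2,3,4} {1}
0 2 (6): skip — 0 and 2 already connected.
1 2 (13): add. Components now {0,1,2,3,4}
Every non-tree edge has weight strictly greater than the heaviest edge on the tree path between its endpoints, so the MST is unique.

Yes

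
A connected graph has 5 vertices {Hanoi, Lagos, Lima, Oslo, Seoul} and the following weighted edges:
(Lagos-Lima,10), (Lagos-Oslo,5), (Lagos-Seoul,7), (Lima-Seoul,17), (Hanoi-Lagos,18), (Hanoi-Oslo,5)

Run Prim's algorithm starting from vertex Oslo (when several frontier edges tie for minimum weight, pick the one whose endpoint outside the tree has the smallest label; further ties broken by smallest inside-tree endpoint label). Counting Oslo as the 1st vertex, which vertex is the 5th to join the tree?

Grow the tree from Oslo using Prim:
Step 1: cheapest edge leaving the tree is Hanoi-Oslo (5); add Hanoi.
Step 2: cheapest edge leaving the tree is Lagos-Oslo (5); add Lagos.
Step 3: cheapest edge leaving the tree is Lagos-Seoul (7); add Seoul.
Step 4: cheapest edge leaving the tree is Lagos-Lima (10); add Lima.
Vertex order: Oslo, Hanoi, Lagos, Seoul, Lima. The 5th vertex is Lima.

Lima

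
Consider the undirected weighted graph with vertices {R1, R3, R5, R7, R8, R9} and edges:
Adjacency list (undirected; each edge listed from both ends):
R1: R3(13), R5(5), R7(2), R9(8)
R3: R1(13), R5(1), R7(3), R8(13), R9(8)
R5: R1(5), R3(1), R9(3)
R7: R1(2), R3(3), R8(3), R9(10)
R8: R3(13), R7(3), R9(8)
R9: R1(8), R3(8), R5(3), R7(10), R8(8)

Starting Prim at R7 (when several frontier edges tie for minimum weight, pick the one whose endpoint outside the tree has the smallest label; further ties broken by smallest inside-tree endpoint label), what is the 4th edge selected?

Prim's algorithm from R7:
Step 1: cheapest edge leaving the tree is R1—R7 (2); add R1.
Step 2: cheapest edge leaving the tree is R3—R7 (3); add R3.
Step 3: cheapest edge leaving the tree is R3—R5 (1); add R5.
Step 4: cheapest edge leaving the tree is R7—R8 (3); add R8.
Step 5: cheapest edge leaving the tree is R5—R9 (3); add R9.
The 4th edge added is R7—R8.

R7-R8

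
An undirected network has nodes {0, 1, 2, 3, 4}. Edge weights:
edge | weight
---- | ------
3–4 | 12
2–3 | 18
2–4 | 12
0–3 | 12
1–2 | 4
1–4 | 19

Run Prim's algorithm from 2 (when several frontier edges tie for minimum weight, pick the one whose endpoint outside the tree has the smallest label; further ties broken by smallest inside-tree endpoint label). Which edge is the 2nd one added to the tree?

Prim, starting at 2.
Step 1: frontier [1–2 4, 2–4 12, 2–3 18] → take 1–2 (4); add 1.
Step 2: frontier [1–4 19, 2–4 12, 2–3 18] → take 2–4 (12); add 4.
Step 3: frontier [2–3 18, 3–4 12] → take 3–4 (12); add 3.
Step 4: frontier [0–3 12] → take 0–3 (12); add 0.
The 2nd edge added is 2–4.

2-4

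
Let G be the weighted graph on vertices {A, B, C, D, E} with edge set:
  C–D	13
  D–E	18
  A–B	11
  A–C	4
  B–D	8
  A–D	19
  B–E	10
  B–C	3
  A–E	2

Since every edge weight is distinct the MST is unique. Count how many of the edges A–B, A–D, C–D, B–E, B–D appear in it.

1

Kruskal: consider edges lightest-first.
A–E (2): add. Components now {A,E} {B} {C} {D}
B–C (3): add. Components now {A,E} {B,C} {D}
A–C (4): add. Components now {A,B,C,E} {D}
B–D (8): add. Components now {A,B,C,D,E}
MST edge set: {A–E, B–C, A–C, B–D}.
Of the listed edges, {B–D} are in the MST → 1.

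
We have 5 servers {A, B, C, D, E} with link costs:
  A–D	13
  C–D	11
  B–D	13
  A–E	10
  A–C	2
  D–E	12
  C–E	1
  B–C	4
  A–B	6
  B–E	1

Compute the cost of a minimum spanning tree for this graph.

Kruskal: consider edges lightest-first.
B–E (1): add. Components now {A} {B,E} {C} {D}
C–E (1): add. Components now {A} {B,C,E} {D}
A–C (2): add. Components now {A,B,C,E} {D}
B–C (4): skip — B and C already connected.
A–B (6): skip — A and B already connected.
A–E (10): skip — A and E already connected.
C–D (11): add. Components now {A,B,C,D,E}
MST edges: B–E, C–E, A–C, C–D; total weight 1+1+2+11 = 15.

15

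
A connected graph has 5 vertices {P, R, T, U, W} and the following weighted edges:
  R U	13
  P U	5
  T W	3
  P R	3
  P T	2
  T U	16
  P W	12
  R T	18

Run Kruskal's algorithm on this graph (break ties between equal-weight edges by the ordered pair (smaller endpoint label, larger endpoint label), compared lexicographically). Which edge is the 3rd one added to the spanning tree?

Sort edges by weight, then run Kruskal:
P T (2): add. Components now {U} {R} {P,T} {W}
P R (3): add. Components now {U} {P,R,T} {W}
T W (3): add. Components now {U} {P,R,T,W}
P U (5): add. Components now {P,R,T,U,W}
The 3rd edge added is T W.

T-W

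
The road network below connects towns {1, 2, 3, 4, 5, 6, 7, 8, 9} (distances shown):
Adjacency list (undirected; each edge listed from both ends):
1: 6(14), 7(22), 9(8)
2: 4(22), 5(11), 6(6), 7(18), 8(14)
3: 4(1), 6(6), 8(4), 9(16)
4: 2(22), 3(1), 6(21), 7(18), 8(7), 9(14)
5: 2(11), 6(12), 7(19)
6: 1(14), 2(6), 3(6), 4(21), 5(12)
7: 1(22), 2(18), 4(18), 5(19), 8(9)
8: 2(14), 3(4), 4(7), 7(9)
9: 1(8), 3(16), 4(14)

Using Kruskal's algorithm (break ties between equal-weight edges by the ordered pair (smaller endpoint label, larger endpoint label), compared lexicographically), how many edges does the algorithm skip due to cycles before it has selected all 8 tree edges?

Kruskal's algorithm — process edges by increasing weight (ties by edge label):
3—4 (1): add — endpoints in different components.
3—8 (4): add — endpoints in different components.
2—6 (6): add — endpoints in different components.
3—6 (6): add — endpoints in different components.
4—8 (7): skip — 4 and 8 already connected.
1—9 (8): add — endpoints in different components.
7—8 (9): add — endpoints in different components.
2—5 (11): add — endpoints in different components.
5—6 (12): skip — 5 and 6 already connected.
1—6 (14): add — endpoints in different components.
Edges rejected before the tree was complete: 2.

2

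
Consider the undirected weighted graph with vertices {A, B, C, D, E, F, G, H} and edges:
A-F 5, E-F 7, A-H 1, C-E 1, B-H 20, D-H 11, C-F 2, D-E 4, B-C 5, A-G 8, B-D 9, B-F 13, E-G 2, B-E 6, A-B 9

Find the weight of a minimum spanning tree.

20

Kruskal: consider edges lightest-first.
A-H (1): add — endpoints in different components.
C-E (1): add — endpoints in different components.
C-F (2): add — endpoints in different components.
E-G (2): add — endpoints in different components.
D-E (4): add — endpoints in different components.
A-F (5): add — endpoints in different components.
B-C (5): add — endpoints in different components.
MST edges: A-H, C-E, C-F, E-G, D-E, A-F, B-C; total weight 1+1+2+2+4+5+5 = 20.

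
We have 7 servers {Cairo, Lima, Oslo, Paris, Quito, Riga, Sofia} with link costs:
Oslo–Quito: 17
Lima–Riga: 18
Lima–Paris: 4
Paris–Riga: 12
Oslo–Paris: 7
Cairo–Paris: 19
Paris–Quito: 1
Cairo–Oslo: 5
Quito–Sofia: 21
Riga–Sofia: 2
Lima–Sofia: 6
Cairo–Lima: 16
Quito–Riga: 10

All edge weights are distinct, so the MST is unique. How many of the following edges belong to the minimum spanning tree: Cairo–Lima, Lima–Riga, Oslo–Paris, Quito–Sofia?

1

Sort edges by weight, then run Kruskal:
Paris–Quito (1): add — endpoints in different components.
Riga–Sofia (2): add — endpoints in different components.
Lima–Paris (4): add — endpoints in different components.
Cairo–Oslo (5): add — endpoints in different components.
Lima–Sofia (6): add — endpoints in different components.
Oslo–Paris (7): add — endpoints in different components.
MST edge set: {Paris–Quito, Riga–Sofia, Lima–Paris, Cairo–Oslo, Lima–Sofia, Oslo–Paris}.
Of the listed edges, {Oslo–Paris} are in the MST → 1.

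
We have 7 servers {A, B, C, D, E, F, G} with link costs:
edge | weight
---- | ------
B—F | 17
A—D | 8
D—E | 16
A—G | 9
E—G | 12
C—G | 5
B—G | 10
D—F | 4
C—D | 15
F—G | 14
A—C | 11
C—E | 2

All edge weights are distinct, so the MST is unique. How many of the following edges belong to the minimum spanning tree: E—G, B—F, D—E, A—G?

1

Kruskal's algorithm — process edges by increasing weight (ties by edge label):
C—E (2): add. Components now {A} {B} {C,E} {D} {F} {G}
D—F (4): add. Components now {A} {B} {C,E} {D,F} {G}
C—G (5): add. Components now {A} {B} {C,E,G} {D,F}
A—D (8): add. Components now {A,D,F} {B} {C,E,G}
A—G (9): add. Components now {A,C,D,E,F,G} {B}
B—G (10): add. Components now {A,B,C,D,E,F,G}
MST edge set: {C—E, D—F, C—G, A—D, A—G, B—G}.
Of the listed edges, {A—G} are in the MST → 1.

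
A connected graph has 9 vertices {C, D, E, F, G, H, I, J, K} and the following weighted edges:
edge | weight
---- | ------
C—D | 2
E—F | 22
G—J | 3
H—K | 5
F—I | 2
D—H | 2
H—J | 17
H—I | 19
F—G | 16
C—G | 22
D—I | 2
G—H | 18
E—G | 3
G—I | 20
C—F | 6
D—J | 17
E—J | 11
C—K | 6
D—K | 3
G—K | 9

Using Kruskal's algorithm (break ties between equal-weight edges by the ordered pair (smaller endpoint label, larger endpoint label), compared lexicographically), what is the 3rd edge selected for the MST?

Sort edges by weight, then run Kruskal:
C—D (2): add — endpoints in different components.
D—H (2): add — endpoints in different components.
D—I (2): add — endpoints in different components.
F—I (2): add — endpoints in different components.
D—K (3): add — endpoints in different components.
E—G (3): add — endpoints in different components.
G—J (3): add — endpoints in different components.
H—K (5): skip — H and K already connected.
C—F (6): skip — C and F already connected.
C—K (6): skip — C and K already connected.
G—K (9): add — endpoints in different components.
The 3rd edge added is D—I.

D-I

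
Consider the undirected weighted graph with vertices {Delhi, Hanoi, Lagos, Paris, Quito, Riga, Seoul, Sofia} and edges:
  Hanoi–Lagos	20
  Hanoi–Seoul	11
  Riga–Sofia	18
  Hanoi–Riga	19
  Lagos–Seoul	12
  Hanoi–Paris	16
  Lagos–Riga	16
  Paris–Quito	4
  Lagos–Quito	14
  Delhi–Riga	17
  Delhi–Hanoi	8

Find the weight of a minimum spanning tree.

83

Prim, starting at Delhi.
Step 1: cheapest edge leaving the tree is Delhi–Hanoi (8); add Hanoi.
Step 2: cheapest edge leaving the tree is Hanoi–Seoul (11); add Seoul.
Step 3: cheapest edge leaving the tree is Lagos–Seoul (12); add Lagos.
Step 4: cheapest edge leaving the tree is Lagos–Quito (14); add Quito.
Step 5: cheapest edge leaving the tree is Paris–Quito (4); add Paris.
Step 6: cheapest edge leaving the tree is Lagos–Riga (16); add Riga.
Step 7: cheapest edge leaving the tree is Riga–Sofia (18); add Sofia.
MST edges: Delhi–Hanoi, Hanoi–Seoul, Lagos–Seoul, Lagos–Quito, Paris–Quito, Lagos–Riga, Riga–Sofia; total weight 8+11+12+14+4+16+18 = 83.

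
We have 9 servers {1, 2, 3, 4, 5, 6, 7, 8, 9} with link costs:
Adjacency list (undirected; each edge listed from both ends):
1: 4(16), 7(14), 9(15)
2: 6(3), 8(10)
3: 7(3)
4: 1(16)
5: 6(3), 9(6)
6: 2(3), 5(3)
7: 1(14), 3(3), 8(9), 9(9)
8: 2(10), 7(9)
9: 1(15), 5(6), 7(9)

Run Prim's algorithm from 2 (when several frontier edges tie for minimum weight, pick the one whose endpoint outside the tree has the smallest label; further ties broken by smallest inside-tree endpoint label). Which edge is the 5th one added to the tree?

3-7

Prim's algorithm from 2:
Step 1: cheapest edge leaving the tree is 2—6 (3); add 6.
Step 2: cheapest edge leaving the tree is 5—6 (3); add 5.
Step 3: cheapest edge leaving the tree is 5—9 (6); add 9.
Step 4: cheapest edge leaving the tree is 7—9 (9); add 7.
Step 5: cheapest edge leaving the tree is 3—7 (3); add 3.
Step 6: cheapest edge leaving the tree is 7—8 (9); add 8.
Step 7: cheapest edge leaving the tree is 1—7 (14); add 1.
Step 8: cheapest edge leaving the tree is 1—4 (16); add 4.
The 5th edge added is 3—7.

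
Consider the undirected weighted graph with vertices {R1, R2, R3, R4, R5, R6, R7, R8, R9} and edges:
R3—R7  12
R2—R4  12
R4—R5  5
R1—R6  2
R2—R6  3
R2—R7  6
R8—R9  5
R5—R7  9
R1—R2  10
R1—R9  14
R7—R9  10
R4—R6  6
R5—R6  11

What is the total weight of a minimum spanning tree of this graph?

49

Prim, starting at R7.
Step 1: cheapest edge leaving the tree is R2—R7 (6); add R2.
Step 2: cheapest edge leaving the tree is R2—R6 (3); add R6.
Step 3: cheapest edge leaving the tree is R1—R6 (2); add R1.
Step 4: cheapest edge leaving the tree is R4—R6 (6); add R4.
Step 5: cheapest edge leaving the tree is R4—R5 (5); add R5.
Step 6: cheapest edge leaving the tree is R7—R9 (10); add R9.
Step 7: cheapest edge leaving the tree is R8—R9 (5); add R8.
Step 8: cheapest edge leaving the tree is R3—R7 (12); add R3.
MST edges: R2—R7, R2—R6, R1—R6, R4—R6, R4—R5, R7—R9, R8—R9, R3—R7; total weight 6+3+2+6+5+10+5+12 = 49.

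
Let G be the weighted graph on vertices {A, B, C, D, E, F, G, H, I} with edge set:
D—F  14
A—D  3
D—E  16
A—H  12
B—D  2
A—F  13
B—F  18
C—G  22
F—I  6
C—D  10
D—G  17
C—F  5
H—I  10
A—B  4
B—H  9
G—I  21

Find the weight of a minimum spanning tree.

68

Prim, starting at A.
Step 1: cheapest edge leaving the tree is A—D (3); add D.
Step 2: cheapest edge leaving the tree is B—D (2); add B.
Step 3: cheapest edge leaving the tree is B—H (9); add H.
Step 4: cheapest edge leaving the tree is C—D (10); add C.
Step 5: cheapest edge leaving the tree is C—F (5); add F.
Step 6: cheapest edge leaving the tree is F—I (6); add I.
Step 7: cheapest edge leaving the tree is D—E (16); add E.
Step 8: cheapest edge leaving the tree is D—G (17); add G.
MST edges: A—D, B—D, B—H, C—D, C—F, F—I, D—E, D—G; total weight 3+2+9+10+5+6+16+17 = 68.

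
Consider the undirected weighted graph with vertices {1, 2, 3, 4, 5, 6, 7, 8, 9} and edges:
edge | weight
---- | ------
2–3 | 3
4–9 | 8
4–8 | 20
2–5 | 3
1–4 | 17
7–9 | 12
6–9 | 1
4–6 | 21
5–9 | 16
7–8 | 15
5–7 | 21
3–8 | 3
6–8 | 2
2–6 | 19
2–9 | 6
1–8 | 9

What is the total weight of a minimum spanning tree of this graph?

Kruskal's algorithm — process edges by increasing weight (ties by edge label):
6–9 (1): add — endpoints in different components.
6–8 (2): add — endpoints in different components.
2–3 (3): add — endpoints in different components.
2–5 (3): add — endpoints in different components.
3–8 (3): add — endpoints in different components.
2–9 (6): skip — 2 and 9 already connected.
4–9 (8): add — endpoints in different components.
1–8 (9): add — endpoints in different components.
7–9 (12): add — endpoints in different components.
MST edges: 6–9, 6–8, 2–3, 2–5, 3–8, 4–9, 1–8, 7–9; total weight 1+2+3+3+3+8+9+12 = 41.

41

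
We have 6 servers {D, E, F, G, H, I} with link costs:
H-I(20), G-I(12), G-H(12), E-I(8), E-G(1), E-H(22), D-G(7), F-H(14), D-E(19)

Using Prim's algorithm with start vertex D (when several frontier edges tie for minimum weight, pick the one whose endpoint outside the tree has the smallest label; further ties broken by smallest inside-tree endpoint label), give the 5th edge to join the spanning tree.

Grow the tree from D using Prim:
Step 1: frontier [D-G 7, D-E 19] → take D-G (7); add G.
Step 2: frontier [D-E 19, E-G 1, G-H 12, G-I 12] → take E-G (1); add E.
Step 3: frontier [E-I 8, E-H 22, G-H 12, G-I 12] → take E-I (8); add I.
Step 4: frontier [E-H 22, G-H 12, H-I 20] → take G-H (12); add H.
Step 5: frontier [F-H 14] → take F-H (14); add F.
The 5th edge added is F-H.

F-H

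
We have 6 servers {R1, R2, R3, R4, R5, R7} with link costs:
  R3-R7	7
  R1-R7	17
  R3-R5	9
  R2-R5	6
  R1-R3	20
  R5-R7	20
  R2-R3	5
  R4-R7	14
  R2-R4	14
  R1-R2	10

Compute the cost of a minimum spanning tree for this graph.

42

Prim, starting at R5.
Step 1: frontier [R2-R5 6, R3-R5 9, R5-R7 20] → take R2-R5 (6); add R2.
Step 2: frontier [R2-R3 5, R1-R2 10, R2-R4 14, R3-R5 9, R5-R7 20] → take R2-R3 (5); add R3.
Step 3: frontier [R1-R2 10, R2-R4 14, R3-R7 7, R1-R3 20, R5-R7 20] → take R3-R7 (7); add R7.
Step 4: frontier [R1-R2 10, R2-R4 14, R1-R3 20, R4-R7 14, R1-R7 17] → take R1-R2 (10); add R1.
Step 5: frontier [R2-R4 14, R4-R7 14] → take R2-R4 (14); add R4.
MST edges: R2-R5, R2-R3, R3-R7, R1-R2, R2-R4; total weight 6+5+7+10+14 = 42.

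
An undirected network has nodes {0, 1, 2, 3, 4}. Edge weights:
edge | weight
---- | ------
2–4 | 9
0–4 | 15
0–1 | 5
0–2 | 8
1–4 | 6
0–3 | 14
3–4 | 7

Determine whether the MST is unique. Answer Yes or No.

Sort edges by weight, then run Kruskal:
0–1 (5): add. Components now {0,1} {2} {3} {4}
1–4 (6): add. Components now {0,1,4} {2} {3}
3–4 (7): add. Components now {0,1,3,4} {2}
0–2 (8): add. Components now {0,1,2,3,4}
Every non-tree edge has weight strictly greater than the heaviest edge on the tree path between its endpoints, so the MST is unique.

Yes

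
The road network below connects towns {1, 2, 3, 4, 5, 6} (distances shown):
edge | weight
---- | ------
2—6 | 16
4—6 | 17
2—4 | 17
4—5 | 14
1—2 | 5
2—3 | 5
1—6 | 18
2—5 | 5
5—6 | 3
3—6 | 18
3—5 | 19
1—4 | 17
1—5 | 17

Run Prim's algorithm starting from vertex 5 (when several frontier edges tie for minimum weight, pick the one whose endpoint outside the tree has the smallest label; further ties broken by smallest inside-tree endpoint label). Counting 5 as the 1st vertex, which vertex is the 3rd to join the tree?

Prim, starting at 5.
Step 1: frontier [5—6 3, 2—5 5, 4—5 14, 1—5 17, 3—5 19] → take 5—6 (3); add 6.
Step 2: frontier [2—5 5, 4—5 14, 1—5 17, 3—5 19, 2—6 16, 4—6 17, 1—6 18, 3—6 18] → take 2—5 (5); add 2.
Step 3: frontier [1—2 5, 2—3 5, 2—4 17, 4—5 14, 1—5 17, 3—5 19, 4—6 17, 1—6 18, 3—6 18] → take 1—2 (5); add 1.
Step 4: frontier [1—4 17, 2—3 5, 2—4 17, 4—5 14, 3—5 19, 4—6 17, 3—6 18] → take 2—3 (5); add 3.
Step 5: frontier [1—4 17, 2—4 17, 4—5 14, 4—6 17] → take 4—5 (14); add 4.
Vertex order: 5, 6, 2, 1, 3, 4. The 3rd vertex is 2.

2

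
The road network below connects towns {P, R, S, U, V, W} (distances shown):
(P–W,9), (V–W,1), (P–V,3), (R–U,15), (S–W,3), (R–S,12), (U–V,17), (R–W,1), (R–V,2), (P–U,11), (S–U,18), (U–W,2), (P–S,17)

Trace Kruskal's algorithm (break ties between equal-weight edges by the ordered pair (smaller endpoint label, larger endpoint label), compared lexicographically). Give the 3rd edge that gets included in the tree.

Sort edges by weight, then run Kruskal:
R–W (1): add — endpoints in different components.
V–W (1): add — endpoints in different components.
R–V (2): skip — V and R already connected.
U–W (2): add — endpoints in different components.
P–V (3): add — endpoints in different components.
S–W (3): add — endpoints in different components.
The 3rd edge added is U–W.

U-W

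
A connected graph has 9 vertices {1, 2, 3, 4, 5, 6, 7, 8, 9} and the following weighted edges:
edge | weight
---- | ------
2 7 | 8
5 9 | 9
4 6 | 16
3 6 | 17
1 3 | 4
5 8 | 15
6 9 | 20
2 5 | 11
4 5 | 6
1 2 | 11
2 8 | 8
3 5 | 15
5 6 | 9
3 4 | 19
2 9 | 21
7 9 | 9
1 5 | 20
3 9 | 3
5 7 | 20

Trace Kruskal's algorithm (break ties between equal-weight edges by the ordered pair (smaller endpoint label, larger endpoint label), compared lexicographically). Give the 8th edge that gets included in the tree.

Sort edges by weight, then run Kruskal:
3 9 (3): add — endpoints in different components.
1 3 (4): add — endpoints in different components.
4 5 (6): add — endpoints in different components.
2 7 (8): add — endpoints in different components.
2 8 (8): add — endpoints in different components.
5 6 (9): add — endpoints in different components.
5 9 (9): add — endpoints in different components.
7 9 (9): add — endpoints in different components.
The 8th edge added is 7 9.

7-9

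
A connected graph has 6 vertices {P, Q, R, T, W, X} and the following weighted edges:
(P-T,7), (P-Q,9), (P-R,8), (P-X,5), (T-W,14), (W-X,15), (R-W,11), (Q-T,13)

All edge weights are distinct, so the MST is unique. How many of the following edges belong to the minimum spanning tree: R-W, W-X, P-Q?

Kruskal's algorithm — process edges by increasing weight (ties by edge label):
P-X (5): add. Components now {Q} {P,X} {W} {R} {T}
P-T (7): add. Components now {Q} {P,T,X} {W} {R}
P-R (8): add. Components now {Q} {P,R,T,X} {W}
P-Q (9): add. Components now {P,Q,R,T,X} {W}
R-W (11): add. Components now {P,Q,R,T,W,X}
MST edge set: {P-X, P-T, P-R, P-Q, R-W}.
Of the listed edges, {R-W, P-Q} are in the MST → 2.

2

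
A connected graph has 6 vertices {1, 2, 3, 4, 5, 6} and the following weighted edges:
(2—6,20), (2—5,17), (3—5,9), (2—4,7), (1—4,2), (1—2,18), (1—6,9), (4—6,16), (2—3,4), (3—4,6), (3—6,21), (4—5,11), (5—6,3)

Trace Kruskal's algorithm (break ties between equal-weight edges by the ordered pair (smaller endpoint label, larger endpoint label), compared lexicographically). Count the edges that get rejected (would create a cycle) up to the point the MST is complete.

Kruskal: consider edges lightest-first.
1—4 (2): add. Components now {1,4} {2} {3} {5} {6}
5—6 (3): add. Components now {1,4} {2} {3} {5,6}
2—3 (4): add. Components now {1,4} {2,3} {5,6}
3—4 (6): add. Components now {1,2,3,4} {5,6}
2—4 (7): skip — 2 and 4 already connected.
1—6 (9): add. Components now {1,2,3,4,5,6}
Edges rejected before the tree was complete: 1.

1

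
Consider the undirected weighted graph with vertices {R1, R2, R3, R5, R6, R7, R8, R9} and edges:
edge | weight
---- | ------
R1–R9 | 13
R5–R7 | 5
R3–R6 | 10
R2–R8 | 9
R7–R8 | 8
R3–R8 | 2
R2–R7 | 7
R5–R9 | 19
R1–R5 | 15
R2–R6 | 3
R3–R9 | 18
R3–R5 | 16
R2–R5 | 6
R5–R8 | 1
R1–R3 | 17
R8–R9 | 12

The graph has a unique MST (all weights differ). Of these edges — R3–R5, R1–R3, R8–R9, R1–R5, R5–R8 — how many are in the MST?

Kruskal: consider edges lightest-first.
R5–R8 (1): add — endpoints in different components.
R3–R8 (2): add — endpoints in different components.
R2–R6 (3): add — endpoints in different components.
R5–R7 (5): add — endpoints in different components.
R2–R5 (6): add — endpoints in different components.
R2–R7 (7): skip — R7 and R2 already connected.
R7–R8 (8): skip — R7 and R8 already connected.
R2–R8 (9): skip — R8 and R2 already connected.
R3–R6 (10): skip — R6 and R3 already connected.
R8–R9 (12): add — endpoints in different components.
R1–R9 (13): add — endpoints in different components.
MST edge set: {R5–R8, R3–R8, R2–R6, R5–R7, R2–R5, R8–R9, R1–R9}.
Of the listed edges, {R8–R9, R5–R8} are in the MST → 2.

2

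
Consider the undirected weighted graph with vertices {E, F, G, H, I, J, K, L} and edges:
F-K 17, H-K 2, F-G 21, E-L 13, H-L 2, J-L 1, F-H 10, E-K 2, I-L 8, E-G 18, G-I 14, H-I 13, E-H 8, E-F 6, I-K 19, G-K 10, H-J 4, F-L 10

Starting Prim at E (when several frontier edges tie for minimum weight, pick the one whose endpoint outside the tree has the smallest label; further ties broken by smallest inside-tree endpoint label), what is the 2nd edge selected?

Prim's algorithm from E:
Step 1: cheapest edge leaving the tree is E-K (2); add K.
Step 2: cheapest edge leaving the tree is H-K (2); add H.
Step 3: cheapest edge leaving the tree is H-L (2); add L.
Step 4: cheapest edge leaving the tree is J-L (1); add J.
Step 5: cheapest edge leaving the tree is E-F (6); add F.
Step 6: cheapest edge leaving the tree is I-L (8); add I.
Step 7: cheapest edge leaving the tree is G-K (10); add G.
The 2nd edge added is H-K.

H-K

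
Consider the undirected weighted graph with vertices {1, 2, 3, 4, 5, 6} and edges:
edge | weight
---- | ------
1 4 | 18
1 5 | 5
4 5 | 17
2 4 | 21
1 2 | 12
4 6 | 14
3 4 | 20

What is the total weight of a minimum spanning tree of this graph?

68

Grow the tree from 5 using Prim:
Step 1: cheapest edge leaving the tree is 1 5 (5); add 1.
Step 2: cheapest edge leaving the tree is 1 2 (12); add 2.
Step 3: cheapest edge leaving the tree is 4 5 (17); add 4.
Step 4: cheapest edge leaving the tree is 4 6 (14); add 6.
Step 5: cheapest edge leaving the tree is 3 4 (20); add 3.
MST edges: 1 5, 1 2, 4 5, 4 6, 3 4; total weight 5+12+17+14+20 = 68.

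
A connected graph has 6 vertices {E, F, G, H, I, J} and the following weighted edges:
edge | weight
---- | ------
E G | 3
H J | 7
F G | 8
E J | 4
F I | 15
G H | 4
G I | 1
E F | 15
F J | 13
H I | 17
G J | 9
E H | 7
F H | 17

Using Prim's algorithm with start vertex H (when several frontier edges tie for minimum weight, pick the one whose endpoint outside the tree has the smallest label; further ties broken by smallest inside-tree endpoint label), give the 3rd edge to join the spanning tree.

Prim, starting at H.
Step 1: cheapest edge leaving the tree is G H (4); add G.
Step 2: cheapest edge leaving the tree is G I (1); add I.
Step 3: cheapest edge leaving the tree is E G (3); add E.
Step 4: cheapest edge leaving the tree is E J (4); add J.
Step 5: cheapest edge leaving the tree is F G (8); add F.
The 3rd edge added is E G.

E-G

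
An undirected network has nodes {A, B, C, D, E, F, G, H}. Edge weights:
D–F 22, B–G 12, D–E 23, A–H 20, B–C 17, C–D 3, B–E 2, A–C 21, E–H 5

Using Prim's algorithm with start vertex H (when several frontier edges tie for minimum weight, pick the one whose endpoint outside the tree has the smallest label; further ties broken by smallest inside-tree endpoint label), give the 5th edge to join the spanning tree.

C-D

Grow the tree from H using Prim:
Step 1: cheapest edge leaving the tree is E–H (5); add E.
Step 2: cheapest edge leaving the tree is B–E (2); add B.
Step 3: cheapest edge leaving the tree is B–G (12); add G.
Step 4: cheapest edge leaving the tree is B–C (17); add C.
Step 5: cheapest edge leaving the tree is C–D (3); add D.
Step 6: cheapest edge leaving the tree is A–H (20); add A.
Step 7: cheapest edge leaving the tree is D–F (22); add F.
The 5th edge added is C–D.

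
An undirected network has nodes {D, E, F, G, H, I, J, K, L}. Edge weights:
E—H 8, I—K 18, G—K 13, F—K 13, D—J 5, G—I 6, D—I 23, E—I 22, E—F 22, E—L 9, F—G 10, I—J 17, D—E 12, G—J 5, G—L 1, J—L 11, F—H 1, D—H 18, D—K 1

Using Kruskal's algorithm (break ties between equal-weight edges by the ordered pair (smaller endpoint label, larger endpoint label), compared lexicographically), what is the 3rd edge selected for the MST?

Sort edges by weight, then run Kruskal:
D—K (1): add — endpoints in different components.
F—H (1): add — endpoints in different components.
G—L (1): add — endpoints in different components.
D—J (5): add — endpoints in different components.
G—J (5): add — endpoints in different components.
G—I (6): add — endpoints in different components.
E—H (8): add — endpoints in different components.
E—L (9): add — endpoints in different components.
The 3rd edge added is G—L.

G-L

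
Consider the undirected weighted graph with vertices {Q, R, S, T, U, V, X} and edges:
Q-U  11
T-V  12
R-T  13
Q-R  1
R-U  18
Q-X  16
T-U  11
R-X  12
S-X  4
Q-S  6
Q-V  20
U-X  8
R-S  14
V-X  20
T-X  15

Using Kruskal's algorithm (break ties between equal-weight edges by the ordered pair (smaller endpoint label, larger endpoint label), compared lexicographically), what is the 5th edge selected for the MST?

Kruskal: consider edges lightest-first.
Q-R (1): add — endpoints in different components.
S-X (4): add — endpoints in different components.
Q-S (6): add — endpoints in different components.
U-X (8): add — endpoints in different components.
Q-U (11): skip — U and Q already connected.
T-U (11): add — endpoints in different components.
R-X (12): skip — X and R already connected.
T-V (12): add — endpoints in different components.
The 5th edge added is T-U.

T-U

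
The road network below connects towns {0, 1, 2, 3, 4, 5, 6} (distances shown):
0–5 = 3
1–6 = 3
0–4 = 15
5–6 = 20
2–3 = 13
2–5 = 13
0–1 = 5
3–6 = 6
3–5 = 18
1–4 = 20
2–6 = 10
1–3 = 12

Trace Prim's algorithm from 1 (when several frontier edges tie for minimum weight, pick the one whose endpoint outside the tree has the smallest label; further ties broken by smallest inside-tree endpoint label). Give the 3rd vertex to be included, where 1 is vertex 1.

Grow the tree from 1 using Prim:
Step 1: cheapest edge leaving the tree is 1–6 (3); add 6.
Step 2: cheapest edge leaving the tree is 0–1 (5); add 0.
Step 3: cheapest edge leaving the tree is 0–5 (3); add 5.
Step 4: cheapest edge leaving the tree is 3–6 (6); add 3.
Step 5: cheapest edge leaving the tree is 2–6 (10); add 2.
Step 6: cheapest edge leaving the tree is 0–4 (15); add 4.
Vertex order: 1, 6, 0, 5, 3, 2, 4. The 3rd vertex is 0.

0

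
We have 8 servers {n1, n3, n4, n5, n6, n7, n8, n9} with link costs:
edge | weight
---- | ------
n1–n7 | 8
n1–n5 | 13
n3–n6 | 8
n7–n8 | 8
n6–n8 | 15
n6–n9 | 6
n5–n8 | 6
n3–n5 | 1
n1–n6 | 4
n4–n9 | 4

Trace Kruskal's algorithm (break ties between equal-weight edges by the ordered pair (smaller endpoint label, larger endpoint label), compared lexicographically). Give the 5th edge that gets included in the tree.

n6-n9

Kruskal's algorithm — process edges by increasing weight (ties by edge label):
n3–n5 (1): add — endpoints in different components.
n1–n6 (4): add — endpoints in different components.
n4–n9 (4): add — endpoints in different components.
n5–n8 (6): add — endpoints in different components.
n6–n9 (6): add — endpoints in different components.
n1–n7 (8): add — endpoints in different components.
n3–n6 (8): add — endpoints in different components.
The 5th edge added is n6–n9.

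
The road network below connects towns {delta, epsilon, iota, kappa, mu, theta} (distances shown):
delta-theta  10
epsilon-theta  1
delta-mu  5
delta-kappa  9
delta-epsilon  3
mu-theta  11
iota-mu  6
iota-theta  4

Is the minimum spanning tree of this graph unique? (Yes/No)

Kruskal's algorithm — process edges by increasing weight (ties by edge label):
epsilon-theta (1): add — endpoints in different components.
delta-epsilon (3): add — endpoints in different components.
iota-theta (4): add — endpoints in different components.
delta-mu (5): add — endpoints in different components.
iota-mu (6): skip — mu and iota already connected.
delta-kappa (9): add — endpoints in different components.
Every non-tree edge has weight strictly greater than the heaviest edge on the tree path between its endpoints, so the MST is unique.

Yes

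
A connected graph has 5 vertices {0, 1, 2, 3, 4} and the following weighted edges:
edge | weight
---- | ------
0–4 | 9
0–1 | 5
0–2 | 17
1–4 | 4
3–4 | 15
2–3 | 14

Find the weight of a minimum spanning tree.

Prim, starting at 4.
Step 1: frontier [1–4 4, 0–4 9, 3–4 15] → take 1–4 (4); add 1.
Step 2: frontier [0–1 5, 0–4 9, 3–4 15] → take 0–1 (5); add 0.
Step 3: frontier [0–2 17, 3–4 15] → take 3–4 (15); add 3.
Step 4: frontier [0–2 17, 2–3 14] → take 2–3 (14); add 2.
MST edges: 1–4, 0–1, 3–4, 2–3; total weight 4+5+15+14 = 38.

38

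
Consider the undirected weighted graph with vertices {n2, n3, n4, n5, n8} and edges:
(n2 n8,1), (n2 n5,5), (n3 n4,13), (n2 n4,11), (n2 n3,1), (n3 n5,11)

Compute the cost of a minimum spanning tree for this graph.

18

Kruskal: consider edges lightest-first.
n2 n3 (1): add — endpoints in different components.
n2 n8 (1): add — endpoints in different components.
n2 n5 (5): add — endpoints in different components.
n2 n4 (11): add — endpoints in different components.
MST edges: n2 n3, n2 n8, n2 n5, n2 n4; total weight 1+1+5+11 = 18.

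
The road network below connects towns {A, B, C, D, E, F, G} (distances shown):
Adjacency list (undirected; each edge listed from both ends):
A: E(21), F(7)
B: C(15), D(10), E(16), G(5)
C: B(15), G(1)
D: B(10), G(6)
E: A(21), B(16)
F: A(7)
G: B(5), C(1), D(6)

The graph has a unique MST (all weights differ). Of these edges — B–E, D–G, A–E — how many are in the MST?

3

Kruskal: consider edges lightest-first.
C–G (1): add — endpoints in different components.
B–G (5): add — endpoints in different components.
D–G (6): add — endpoints in different components.
A–F (7): add — endpoints in different components.
B–D (10): skip — B and D already connected.
B–C (15): skip — B and C already connected.
B–E (16): add — endpoints in different components.
A–E (21): add — endpoints in different components.
MST edge set: {C–G, B–G, D–G, A–F, B–E, A–E}.
Of the listed edges, {B–E, D–G, A–E} are in the MST → 3.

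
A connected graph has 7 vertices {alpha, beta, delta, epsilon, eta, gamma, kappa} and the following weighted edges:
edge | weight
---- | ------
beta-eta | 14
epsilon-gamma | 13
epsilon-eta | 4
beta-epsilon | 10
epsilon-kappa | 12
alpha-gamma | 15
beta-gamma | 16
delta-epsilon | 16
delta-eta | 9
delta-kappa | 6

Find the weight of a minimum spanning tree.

57

Kruskal's algorithm — process edges by increasing weight (ties by edge label):
epsilon-eta (4): add. Components now {kappa} {delta} {epsilon,eta} {beta} {alpha} {gamma}
delta-kappa (6): add. Components now {delta,kappa} {epsilon,eta} {beta} {alpha} {gamma}
delta-eta (9): add. Components now {delta,epsilon,eta,kappa} {beta} {alpha} {gamma}
beta-epsilon (10): add. Components now {beta,delta,epsilon,eta,kappa} {alpha} {gamma}
epsilon-kappa (12): skip — kappa and epsilon already connected.
epsilon-gamma (13): add. Components now {beta,delta,epsilon,eta,gamma,kappa} {alpha}
beta-eta (14): skip — beta and eta already connected.
alpha-gamma (15): add. Components now {alpha,beta,delta,epsilon,eta,gamma,kappa}
MST edges: epsilon-eta, delta-kappa, delta-eta, beta-epsilon, epsilon-gamma, alpha-gamma; total weight 4+6+9+10+13+15 = 57.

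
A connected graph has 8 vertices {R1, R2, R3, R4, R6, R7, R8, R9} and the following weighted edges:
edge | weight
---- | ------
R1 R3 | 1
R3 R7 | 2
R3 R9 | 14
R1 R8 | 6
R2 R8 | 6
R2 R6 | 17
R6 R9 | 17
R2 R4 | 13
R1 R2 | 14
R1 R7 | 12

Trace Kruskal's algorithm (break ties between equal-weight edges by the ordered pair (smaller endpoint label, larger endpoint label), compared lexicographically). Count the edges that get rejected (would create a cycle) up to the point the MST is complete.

2

Sort edges by weight, then run Kruskal:
R1 R3 (1): add — endpoints in different components.
R3 R7 (2): add — endpoints in different components.
R1 R8 (6): add — endpoints in different components.
R2 R8 (6): add — endpoints in different components.
R1 R7 (12): skip — R7 and R1 already connected.
R2 R4 (13): add — endpoints in different components.
R1 R2 (14): skip — R1 and R2 already connected.
R3 R9 (14): add — endpoints in different components.
R2 R6 (17): add — endpoints in different components.
Edges rejected before the tree was complete: 2.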